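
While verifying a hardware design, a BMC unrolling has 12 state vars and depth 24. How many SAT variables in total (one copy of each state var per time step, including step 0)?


BMC unrolls to depth k, creating one copy of each state var for steps 0..k.
Step count = 24 + 1 = 25 (steps 0 through 24)
Vars per step = 12
Total = 12 * 25 = 300

300


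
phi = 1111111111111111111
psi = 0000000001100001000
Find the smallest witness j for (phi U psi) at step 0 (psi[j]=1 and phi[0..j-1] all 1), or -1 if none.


(phi U psi) at 0: need smallest j with psi[j]=1 and phi[i]=1 for all i in [0,j).
Scan from step 0:
  step 0: phi=1, psi=0 -> continue
  step 1: phi=1, psi=0 -> continue
  step 2: phi=1, psi=0 -> continue
  step 3: phi=1, psi=0 -> continue
  step 9: psi=1 and phi held for [0,9) -> witness found
Witness step = 9

9


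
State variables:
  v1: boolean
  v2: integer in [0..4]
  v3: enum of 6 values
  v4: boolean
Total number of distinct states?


State space = product of domain sizes of all variables.
Domain sizes:
  v1 (boolean): 2
  v2 (integer in [0..4]): 5
  v3 (enum of 6 values): 6
  v4 (boolean): 2
Product = 2 * 5 * 6 * 2 = 120

120


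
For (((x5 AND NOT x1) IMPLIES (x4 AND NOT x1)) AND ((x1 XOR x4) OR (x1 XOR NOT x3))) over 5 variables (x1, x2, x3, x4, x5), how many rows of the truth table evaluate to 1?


Formula: (((x5 AND NOT x1) IMPLIES (x4 AND NOT x1)) AND ((x1 XOR x4) OR (x1 XOR NOT x3))) over 5 vars (32 rows)
Evaluate each row (x1, x2, x3, x4, x5 as bits, MSB first):
  row 0 [00000]: (((0 AND NOT 0) IMPLIES (0 AND NOT 0)) AND ((0 XOR 0) OR (0 XOR NOT 0))) -> 1
  row 1 [00001]: (((1 AND NOT 0) IMPLIES (0 AND NOT 0)) AND ((0 XOR 0) OR (0 XOR NOT 0))) -> 0
  row 2 [00010]: (((0 AND NOT 0) IMPLIES (1 AND NOT 0)) AND ((0 XOR 1) OR (0 XOR NOT 0))) -> 1
  row 3 [00011]: (((1 AND NOT 0) IMPLIES (1 AND NOT 0)) AND ((0 XOR 1) OR (0 XOR NOT 0))) -> 1
  row 4 [00100]: (((0 AND NOT 0) IMPLIES (0 AND NOT 0)) AND ((0 XOR 0) OR (0 XOR NOT 1))) -> 0
  row 5 [00101]: (((1 AND NOT 0) IMPLIES (0 AND NOT 0)) AND ((0 XOR 0) OR (0 XOR NOT 1))) -> 0
  row 6 [00110]: (((0 AND NOT 0) IMPLIES (1 AND NOT 0)) AND ((0 XOR 1) OR (0 XOR NOT 1))) -> 1
  row 7 [00111]: (((1 AND NOT 0) IMPLIES (1 AND NOT 0)) AND ((0 XOR 1) OR (0 XOR NOT 1))) -> 1
  row 8 [01000]: (((0 AND NOT 0) IMPLIES (0 AND NOT 0)) AND ((0 XOR 0) OR (0 XOR NOT 0))) -> 1
  row 9 [01001]: (((1 AND NOT 0) IMPLIES (0 AND NOT 0)) AND ((0 XOR 0) OR (0 XOR NOT 0))) -> 0
  row 10 [01010]: (((0 AND NOT 0) IMPLIES (1 AND NOT 0)) AND ((0 XOR 1) OR (0 XOR NOT 0))) -> 1
  row 11 [01011]: (((1 AND NOT 0) IMPLIES (1 AND NOT 0)) AND ((0 XOR 1) OR (0 XOR NOT 0))) -> 1
  row 12 [01100]: (((0 AND NOT 0) IMPLIES (0 AND NOT 0)) AND ((0 XOR 0) OR (0 XOR NOT 1))) -> 0
  row 13 [01101]: (((1 AND NOT 0) IMPLIES (0 AND NOT 0)) AND ((0 XOR 0) OR (0 XOR NOT 1))) -> 0
  row 14 [01110]: (((0 AND NOT 0) IMPLIES (1 AND NOT 0)) AND ((0 XOR 1) OR (0 XOR NOT 1))) -> 1
  row 15 [01111]: (((1 AND NOT 0) IMPLIES (1 AND NOT 0)) AND ((0 XOR 1) OR (0 XOR NOT 1))) -> 1
  row 16 [10000]: (((0 AND NOT 1) IMPLIES (0 AND NOT 1)) AND ((1 XOR 0) OR (1 XOR NOT 0))) -> 1
  row 17 [10001]: (((1 AND NOT 1) IMPLIES (0 AND NOT 1)) AND ((1 XOR 0) OR (1 XOR NOT 0))) -> 1
  row 18 [10010]: (((0 AND NOT 1) IMPLIES (1 AND NOT 1)) AND ((1 XOR 1) OR (1 XOR NOT 0))) -> 0
  row 19 [10011]: (((1 AND NOT 1) IMPLIES (1 AND NOT 1)) AND ((1 XOR 1) OR (1 XOR NOT 0))) -> 0
  row 20 [10100]: (((0 AND NOT 1) IMPLIES (0 AND NOT 1)) AND ((1 XOR 0) OR (1 XOR NOT 1))) -> 1
  row 21 [10101]: (((1 AND NOT 1) IMPLIES (0 AND NOT 1)) AND ((1 XOR 0) OR (1 XOR NOT 1))) -> 1
  row 22 [10110]: (((0 AND NOT 1) IMPLIES (1 AND NOT 1)) AND ((1 XOR 1) OR (1 XOR NOT 1))) -> 1
  row 23 [10111]: (((1 AND NOT 1) IMPLIES (1 AND NOT 1)) AND ((1 XOR 1) OR (1 XOR NOT 1))) -> 1
  row 24 [11000]: (((0 AND NOT 1) IMPLIES (0 AND NOT 1)) AND ((1 XOR 0) OR (1 XOR NOT 0))) -> 1
  row 25 [11001]: (((1 AND NOT 1) IMPLIES (0 AND NOT 1)) AND ((1 XOR 0) OR (1 XOR NOT 0))) -> 1
  row 26 [11010]: (((0 AND NOT 1) IMPLIES (1 AND NOT 1)) AND ((1 XOR 1) OR (1 XOR NOT 0))) -> 0
  row 27 [11011]: (((1 AND NOT 1) IMPLIES (1 AND NOT 1)) AND ((1 XOR 1) OR (1 XOR NOT 0))) -> 0
  row 28 [11100]: (((0 AND NOT 1) IMPLIES (0 AND NOT 1)) AND ((1 XOR 0) OR (1 XOR NOT 1))) -> 1
  row 29 [11101]: (((1 AND NOT 1) IMPLIES (0 AND NOT 1)) AND ((1 XOR 0) OR (1 XOR NOT 1))) -> 1
  row 30 [11110]: (((0 AND NOT 1) IMPLIES (1 AND NOT 1)) AND ((1 XOR 1) OR (1 XOR NOT 1))) -> 1
  row 31 [11111]: (((1 AND NOT 1) IMPLIES (1 AND NOT 1)) AND ((1 XOR 1) OR (1 XOR NOT 1))) -> 1
Full result column, 8 rows per line (x1,x2 fixed per line; x3,x4,x5 runs 000..111 left to right):
  rows 0-7 [x1,x2=00]: 10110011  (ones: 5)
  rows 8-15 [x1,x2=01]: 10110011  (ones: 5)
  rows 16-23 [x1,x2=10]: 11001111  (ones: 6)
  rows 24-31 [x1,x2=11]: 11001111  (ones: 6)
Count of 1-rows = 5+5+6+6 = 22

22


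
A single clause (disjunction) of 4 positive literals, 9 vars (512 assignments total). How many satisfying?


Step 1: Total=2^9=512
Step 2: Unsat when all 4 false: 2^5=32
Step 3: Sat=512-32=480

480


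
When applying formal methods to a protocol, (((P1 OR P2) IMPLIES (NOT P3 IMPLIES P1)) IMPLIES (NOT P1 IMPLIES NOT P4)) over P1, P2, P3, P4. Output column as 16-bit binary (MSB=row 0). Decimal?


Formula: (((P1 OR P2) IMPLIES (NOT P3 IMPLIES P1)) IMPLIES (NOT P1 IMPLIES NOT P4)) over P1, P2, P3, P4 (16 rows)
Evaluate each row (bits = P1,P2,P3,P4, MSB first):
  row 0 [0000]: (((0 OR 0) IMPLIES (NOT 0 IMPLIES 0)) IMPLIES (NOT 0 IMPLIES NOT 0)) -> 1
  row 1 [0001]: (((0 OR 0) IMPLIES (NOT 0 IMPLIES 0)) IMPLIES (NOT 0 IMPLIES NOT 1)) -> 0
  row 2 [0010]: (((0 OR 0) IMPLIES (NOT 1 IMPLIES 0)) IMPLIES (NOT 0 IMPLIES NOT 0)) -> 1
  row 3 [0011]: (((0 OR 0) IMPLIES (NOT 1 IMPLIES 0)) IMPLIES (NOT 0 IMPLIES NOT 1)) -> 0
  row 4 [0100]: (((0 OR 1) IMPLIES (NOT 0 IMPLIES 0)) IMPLIES (NOT 0 IMPLIES NOT 0)) -> 1
  row 5 [0101]: (((0 OR 1) IMPLIES (NOT 0 IMPLIES 0)) IMPLIES (NOT 0 IMPLIES NOT 1)) -> 1
  row 6 [0110]: (((0 OR 1) IMPLIES (NOT 1 IMPLIES 0)) IMPLIES (NOT 0 IMPLIES NOT 0)) -> 1
  row 7 [0111]: (((0 OR 1) IMPLIES (NOT 1 IMPLIES 0)) IMPLIES (NOT 0 IMPLIES NOT 1)) -> 0
  row 8 [1000]: (((1 OR 0) IMPLIES (NOT 0 IMPLIES 1)) IMPLIES (NOT 1 IMPLIES NOT 0)) -> 1
  row 9 [1001]: (((1 OR 0) IMPLIES (NOT 0 IMPLIES 1)) IMPLIES (NOT 1 IMPLIES NOT 1)) -> 1
  row 10 [1010]: (((1 OR 0) IMPLIES (NOT 1 IMPLIES 1)) IMPLIES (NOT 1 IMPLIES NOT 0)) -> 1
  row 11 [1011]: (((1 OR 0) IMPLIES (NOT 1 IMPLIES 1)) IMPLIES (NOT 1 IMPLIES NOT 1)) -> 1
  row 12 [1100]: (((1 OR 1) IMPLIES (NOT 0 IMPLIES 1)) IMPLIES (NOT 1 IMPLIES NOT 0)) -> 1
  row 13 [1101]: (((1 OR 1) IMPLIES (NOT 0 IMPLIES 1)) IMPLIES (NOT 1 IMPLIES NOT 1)) -> 1
  row 14 [1110]: (((1 OR 1) IMPLIES (NOT 1 IMPLIES 1)) IMPLIES (NOT 1 IMPLIES NOT 0)) -> 1
  row 15 [1111]: (((1 OR 1) IMPLIES (NOT 1 IMPLIES 1)) IMPLIES (NOT 1 IMPLIES NOT 1)) -> 1
Full result column, 4 rows per line (P1,P2 fixed per line; P3,P4 runs 00..11 left to right):
  rows 0-3 [P1,P2=00]: 1010  = hex A
  rows 4-7 [P1,P2=01]: 1110  = hex E
  rows 8-11 [P1,P2=10]: 1111  = hex F
  rows 12-15 [P1,P2=11]: 1111  = hex F
Output column (row 0 .. row 15) = 1010111011111111
Output column grouped in 4s = 1010 1110 1111 1111 = 0xAEFF
Convert to decimal digit by digit (value = value*16 + digit):
  A -> 10
  10*16 + 14 (E) = 174
  174*16 + 15 (F) = 2799
  2799*16 + 15 (F) = 44799
Decimal = 44799

44799


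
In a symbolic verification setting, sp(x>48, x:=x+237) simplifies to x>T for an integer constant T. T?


Formula: sp(P, x:=E) = exists old_x. (x = E[old_x/x]) AND P[old_x/x] (old_x is the value of x before the assignment; eliminate old_x by solving x = E[old_x/x] for old_x)
Step 1: Precondition P: x>48, i.e. old_x > 48
Step 2: Assignment gives x = old_x + 237, so old_x = x - 237
Step 3: Substitute into P: x - 237 > 48
Step 4: Simplify: x > 48+237 = 285

285


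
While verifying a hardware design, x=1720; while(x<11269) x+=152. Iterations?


Step 1: x goes from 1720 toward 11269 by 152; the body runs while x<11269, so iterations = ceil((bound-start)/step)
Step 2: Distance=9549
Step 3: ceil(9549/152)=63

63


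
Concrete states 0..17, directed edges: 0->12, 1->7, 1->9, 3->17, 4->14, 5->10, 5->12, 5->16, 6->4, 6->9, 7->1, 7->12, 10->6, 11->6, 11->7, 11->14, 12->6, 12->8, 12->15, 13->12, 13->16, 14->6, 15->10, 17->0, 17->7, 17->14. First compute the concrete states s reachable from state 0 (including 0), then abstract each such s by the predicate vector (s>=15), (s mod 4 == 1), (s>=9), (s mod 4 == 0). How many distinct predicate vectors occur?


BFS from 0:
Concrete reachable: {0, 4, 6, 8, 9, 10, 12, 14, 15}
Abstract via predicates (s>=15), (s mod 4 == 1), (s>=9), (s mod 4 == 0):
  (0,0,0,0) <- {6}
  (0,0,0,1) <- {0, 4, 8}
  (0,0,1,0) <- {10, 14}
  (0,0,1,1) <- {12}
  (0,1,1,0) <- {9}
  (1,0,1,0) <- {15}
Distinct abstract states = 6

6


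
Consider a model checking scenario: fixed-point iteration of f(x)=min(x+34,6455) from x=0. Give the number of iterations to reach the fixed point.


Step 1: x=0, cap=6455, increment=34
Step 2: x grows by 34 each step until capped at 6455; fixed point is x=6455
Step 3: iterations = ceil(6455/34) = 190

190


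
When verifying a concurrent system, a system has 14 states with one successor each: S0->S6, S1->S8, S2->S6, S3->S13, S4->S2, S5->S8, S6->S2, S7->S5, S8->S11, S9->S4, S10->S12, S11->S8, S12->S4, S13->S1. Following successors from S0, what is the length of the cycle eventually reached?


Trace from S0 until a state repeats:
  S0 -> S6 -> S2 -> S6
S6 first seen at step 1, revisited at step 3.
Cycle length = 3 - 1 = 2

2


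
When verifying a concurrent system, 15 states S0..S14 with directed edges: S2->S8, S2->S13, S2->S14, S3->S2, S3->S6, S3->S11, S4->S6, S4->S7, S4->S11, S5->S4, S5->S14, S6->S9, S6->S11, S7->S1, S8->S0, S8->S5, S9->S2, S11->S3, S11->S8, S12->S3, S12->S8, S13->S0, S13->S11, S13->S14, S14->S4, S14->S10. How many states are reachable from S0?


BFS from S0:
  layer 0: {S0}
Reachable set: {S0}
Count = 1

1


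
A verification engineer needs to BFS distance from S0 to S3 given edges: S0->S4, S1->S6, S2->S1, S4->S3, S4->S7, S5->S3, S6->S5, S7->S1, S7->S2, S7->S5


BFS layer-by-layer from S0:
  dist 0: {S0}
  dist 1: {S4}
  dist 2: {S3, S7}
  -> S3 reached at distance 2
Shortest path length = 2

2


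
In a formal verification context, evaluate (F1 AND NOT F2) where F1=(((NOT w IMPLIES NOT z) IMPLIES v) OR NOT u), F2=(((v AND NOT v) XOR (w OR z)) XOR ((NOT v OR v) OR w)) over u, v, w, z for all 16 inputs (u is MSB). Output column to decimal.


F1 = (((NOT w IMPLIES NOT z) IMPLIES v) OR NOT u)
F2 = (((v AND NOT v) XOR (w OR z)) XOR ((NOT v OR v) OR w))
Counterexample to F1=>F2 is where F1=1 and F2=0.
Evaluate each row (bits = u,v,w,z, MSB first):
  row 0 [0000]: F1=1 F2=1 -> F1&~F2 -> 0
  row 1 [0001]: F1=1 F2=0 -> F1&~F2 -> 1
  row 2 [0010]: F1=1 F2=0 -> F1&~F2 -> 1
  row 3 [0011]: F1=1 F2=0 -> F1&~F2 -> 1
  row 4 [0100]: F1=1 F2=1 -> F1&~F2 -> 0
  row 5 [0101]: F1=1 F2=0 -> F1&~F2 -> 1
  row 6 [0110]: F1=1 F2=0 -> F1&~F2 -> 1
  row 7 [0111]: F1=1 F2=0 -> F1&~F2 -> 1
  row 8 [1000]: F1=0 F2=1 -> F1&~F2 -> 0
  row 9 [1001]: F1=1 F2=0 -> F1&~F2 -> 1
  row 10 [1010]: F1=0 F2=0 -> F1&~F2 -> 0
  row 11 [1011]: F1=0 F2=0 -> F1&~F2 -> 0
  row 12 [1100]: F1=1 F2=1 -> F1&~F2 -> 0
  row 13 [1101]: F1=1 F2=0 -> F1&~F2 -> 1
  row 14 [1110]: F1=1 F2=0 -> F1&~F2 -> 1
  row 15 [1111]: F1=1 F2=0 -> F1&~F2 -> 1
Full result column, 4 rows per line (u,v fixed per line; w,z runs 00..11 left to right):
  rows 0-3 [u,v=00]: 0111  = hex 7
  rows 4-7 [u,v=01]: 0111  = hex 7
  rows 8-11 [u,v=10]: 0100  = hex 4
  rows 12-15 [u,v=11]: 0111  = hex 7
Counterexample vector (row 0 .. row 15) = 0111011101000111
Output column grouped in 4s = 0111 0111 0100 0111 = 0x7747
Convert to decimal digit by digit (value = value*16 + digit):
  7 -> 7
  7*16 + 7 = 119
  119*16 + 4 = 1908
  1908*16 + 7 = 30535
Decimal = 30535

30535


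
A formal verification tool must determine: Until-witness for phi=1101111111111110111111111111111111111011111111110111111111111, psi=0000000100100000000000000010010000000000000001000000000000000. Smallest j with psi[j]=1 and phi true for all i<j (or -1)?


(phi U psi) at 0: need smallest j with psi[j]=1 and phi[i]=1 for all i in [0,j).
Scan from step 0:
  step 0: phi=1, psi=0 -> continue
  step 1: phi=1, psi=0 -> continue
  step 2: phi=0 -> phi-prefix broken from here
  step 7: psi=1 but phi already failed -> not a witness
  step 10: psi=1 but phi already failed -> not a witness
  step 26: psi=1 but phi already failed -> not a witness
  step 29: psi=1 but phi already failed -> not a witness
  step 45: psi=1 but phi already failed -> not a witness
  end of trace: no witness -> -1
Witness step = -1

-1


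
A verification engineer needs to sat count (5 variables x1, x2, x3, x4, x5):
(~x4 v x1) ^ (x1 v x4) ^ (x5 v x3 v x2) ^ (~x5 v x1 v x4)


CNF with 4 clauses over 5 vars (32 assignments).
An assignment satisfies CNF iff every clause has >=1 true literal.
Check each row (bits = x1,x2,x3,x4,x5; clause T/F shown):
  row 0 [00000]: clauses=TFFT -> 0
  row 1 [00001]: clauses=TFTF -> 0
  row 2 [00010]: clauses=FTFT -> 0
  row 3 [00011]: clauses=FTTT -> 0
  row 4 [00100]: clauses=TFTT -> 0
  row 5 [00101]: clauses=TFTF -> 0
  row 6 [00110]: clauses=FTTT -> 0
  row 7 [00111]: clauses=FTTT -> 0
  row 8 [01000]: clauses=TFTT -> 0
  row 9 [01001]: clauses=TFTF -> 0
  row 10 [01010]: clauses=FTTT -> 0
  row 11 [01011]: clauses=FTTT -> 0
  row 12 [01100]: clauses=TFTT -> 0
  row 13 [01101]: clauses=TFTF -> 0
  row 14 [01110]: clauses=FTTT -> 0
  row 15 [01111]: clauses=FTTT -> 0
  row 16 [10000]: clauses=TTFT -> 0
  row 17 [10001]: clauses=TTTT -> 1
  row 18 [10010]: clauses=TTFT -> 0
  row 19 [10011]: clauses=TTTT -> 1
  row 20 [10100]: clauses=TTTT -> 1
  row 21 [10101]: clauses=TTTT -> 1
  row 22 [10110]: clauses=TTTT -> 1
  row 23 [10111]: clauses=TTTT -> 1
  row 24 [11000]: clauses=TTTT -> 1
  row 25 [11001]: clauses=TTTT -> 1
  row 26 [11010]: clauses=TTTT -> 1
  row 27 [11011]: clauses=TTTT -> 1
  row 28 [11100]: clauses=TTTT -> 1
  row 29 [11101]: clauses=TTTT -> 1
  row 30 [11110]: clauses=TTTT -> 1
  row 31 [11111]: clauses=TTTT -> 1
Full result column, 8 rows per line (x1,x2 fixed per line; x3,x4,x5 runs 000..111 left to right):
  rows 0-7 [x1,x2=00]: 00000000  (ones: 0)
  rows 8-15 [x1,x2=01]: 00000000  (ones: 0)
  rows 16-23 [x1,x2=10]: 01011111  (ones: 6)
  rows 24-31 [x1,x2=11]: 11111111  (ones: 8)
Satisfying assignments = 0+0+6+8 = 14

14


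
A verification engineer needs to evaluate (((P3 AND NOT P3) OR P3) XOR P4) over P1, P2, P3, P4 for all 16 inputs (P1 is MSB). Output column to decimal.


Formula: (((P3 AND NOT P3) OR P3) XOR P4) over P1, P2, P3, P4 (16 rows)
Evaluate each row (bits = P1,P2,P3,P4, MSB first):
  row 0 [0000]: (((0 AND NOT 0) OR 0) XOR 0) -> 0
  row 1 [0001]: (((0 AND NOT 0) OR 0) XOR 1) -> 1
  row 2 [0010]: (((1 AND NOT 1) OR 1) XOR 0) -> 1
  row 3 [0011]: (((1 AND NOT 1) OR 1) XOR 1) -> 0
  row 4 [0100]: (((0 AND NOT 0) OR 0) XOR 0) -> 0
  row 5 [0101]: (((0 AND NOT 0) OR 0) XOR 1) -> 1
  row 6 [0110]: (((1 AND NOT 1) OR 1) XOR 0) -> 1
  row 7 [0111]: (((1 AND NOT 1) OR 1) XOR 1) -> 0
  row 8 [1000]: (((0 AND NOT 0) OR 0) XOR 0) -> 0
  row 9 [1001]: (((0 AND NOT 0) OR 0) XOR 1) -> 1
  row 10 [1010]: (((1 AND NOT 1) OR 1) XOR 0) -> 1
  row 11 [1011]: (((1 AND NOT 1) OR 1) XOR 1) -> 0
  row 12 [1100]: (((0 AND NOT 0) OR 0) XOR 0) -> 0
  row 13 [1101]: (((0 AND NOT 0) OR 0) XOR 1) -> 1
  row 14 [1110]: (((1 AND NOT 1) OR 1) XOR 0) -> 1
  row 15 [1111]: (((1 AND NOT 1) OR 1) XOR 1) -> 0
Full result column, 4 rows per line (P1,P2 fixed per line; P3,P4 runs 00..11 left to right):
  rows 0-3 [P1,P2=00]: 0110  = hex 6
  rows 4-7 [P1,P2=01]: 0110  = hex 6
  rows 8-11 [P1,P2=10]: 0110  = hex 6
  rows 12-15 [P1,P2=11]: 0110  = hex 6
Output column (row 0 .. row 15) = 0110011001100110
Output column grouped in 4s = 0110 0110 0110 0110 = 0x6666
Convert to decimal digit by digit (value = value*16 + digit):
  6 -> 6
  6*16 + 6 = 102
  102*16 + 6 = 1638
  1638*16 + 6 = 26214
Decimal = 26214

26214


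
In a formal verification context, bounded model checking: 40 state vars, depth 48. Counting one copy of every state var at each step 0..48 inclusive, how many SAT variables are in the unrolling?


BMC unrolls to depth k, creating one copy of each state var for steps 0..k.
Step count = 48 + 1 = 49 (steps 0 through 48)
Vars per step = 40
Total = 40 * 49 = 1960

1960


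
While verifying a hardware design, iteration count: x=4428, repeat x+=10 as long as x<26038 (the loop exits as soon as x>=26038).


Step 1: x goes from 4428 toward 26038 by 10; the body runs while x<26038, so iterations = ceil((bound-start)/step)
Step 2: Distance=21610
Step 3: ceil(21610/10)=2161

2161


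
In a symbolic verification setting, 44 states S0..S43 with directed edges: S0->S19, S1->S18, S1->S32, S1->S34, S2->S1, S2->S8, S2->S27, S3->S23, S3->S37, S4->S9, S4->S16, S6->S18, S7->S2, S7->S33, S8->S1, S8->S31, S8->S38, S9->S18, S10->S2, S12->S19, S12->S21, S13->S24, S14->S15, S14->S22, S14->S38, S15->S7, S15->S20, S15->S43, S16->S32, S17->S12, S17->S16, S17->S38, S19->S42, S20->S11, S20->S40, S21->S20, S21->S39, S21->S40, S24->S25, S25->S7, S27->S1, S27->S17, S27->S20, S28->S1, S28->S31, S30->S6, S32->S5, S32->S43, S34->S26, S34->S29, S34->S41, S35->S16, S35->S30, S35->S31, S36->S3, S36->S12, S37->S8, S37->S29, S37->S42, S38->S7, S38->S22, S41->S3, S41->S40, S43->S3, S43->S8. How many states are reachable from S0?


BFS from S0:
  layer 0: {S0}
  layer 1: {S19}
  layer 2: {S42}
Reachable set: {S0, S19, S42}
Count = 3

3


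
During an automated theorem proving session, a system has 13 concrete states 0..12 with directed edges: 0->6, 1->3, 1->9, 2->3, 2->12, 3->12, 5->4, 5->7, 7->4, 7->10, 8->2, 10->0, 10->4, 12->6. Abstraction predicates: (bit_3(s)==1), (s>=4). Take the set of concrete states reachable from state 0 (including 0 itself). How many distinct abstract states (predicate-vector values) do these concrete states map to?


BFS from 0:
Concrete reachable: {0, 6}
Abstract via predicates (bit_3(s)==1), (s>=4):
  (0,0) <- {0}
  (0,1) <- {6}
Distinct abstract states = 2

2


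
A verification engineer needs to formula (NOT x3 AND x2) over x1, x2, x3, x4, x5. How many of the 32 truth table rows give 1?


Formula: (NOT x3 AND x2) over 5 vars (32 rows)
Evaluate each row (x1, x2, x3, x4, x5 as bits, MSB first):
  row 0 [00000]: (NOT 0 AND 0) -> 0
  row 1 [00001]: (NOT 0 AND 0) -> 0
  row 2 [00010]: (NOT 0 AND 0) -> 0
  row 3 [00011]: (NOT 0 AND 0) -> 0
  row 4 [00100]: (NOT 1 AND 0) -> 0
  row 5 [00101]: (NOT 1 AND 0) -> 0
  row 6 [00110]: (NOT 1 AND 0) -> 0
  row 7 [00111]: (NOT 1 AND 0) -> 0
  row 8 [01000]: (NOT 0 AND 1) -> 1
  row 9 [01001]: (NOT 0 AND 1) -> 1
  row 10 [01010]: (NOT 0 AND 1) -> 1
  row 11 [01011]: (NOT 0 AND 1) -> 1
  row 12 [01100]: (NOT 1 AND 1) -> 0
  row 13 [01101]: (NOT 1 AND 1) -> 0
  row 14 [01110]: (NOT 1 AND 1) -> 0
  row 15 [01111]: (NOT 1 AND 1) -> 0
  row 16 [10000]: (NOT 0 AND 0) -> 0
  row 17 [10001]: (NOT 0 AND 0) -> 0
  row 18 [10010]: (NOT 0 AND 0) -> 0
  row 19 [10011]: (NOT 0 AND 0) -> 0
  row 20 [10100]: (NOT 1 AND 0) -> 0
  row 21 [10101]: (NOT 1 AND 0) -> 0
  row 22 [10110]: (NOT 1 AND 0) -> 0
  row 23 [10111]: (NOT 1 AND 0) -> 0
  row 24 [11000]: (NOT 0 AND 1) -> 1
  row 25 [11001]: (NOT 0 AND 1) -> 1
  row 26 [11010]: (NOT 0 AND 1) -> 1
  row 27 [11011]: (NOT 0 AND 1) -> 1
  row 28 [11100]: (NOT 1 AND 1) -> 0
  row 29 [11101]: (NOT 1 AND 1) -> 0
  row 30 [11110]: (NOT 1 AND 1) -> 0
  row 31 [11111]: (NOT 1 AND 1) -> 0
Full result column, 8 rows per line (x1,x2 fixed per line; x3,x4,x5 runs 000..111 left to right):
  rows 0-7 [x1,x2=00]: 00000000  (ones: 0)
  rows 8-15 [x1,x2=01]: 11110000  (ones: 4)
  rows 16-23 [x1,x2=10]: 00000000  (ones: 0)
  rows 24-31 [x1,x2=11]: 11110000  (ones: 4)
Count of 1-rows = 0+4+0+4 = 8

8


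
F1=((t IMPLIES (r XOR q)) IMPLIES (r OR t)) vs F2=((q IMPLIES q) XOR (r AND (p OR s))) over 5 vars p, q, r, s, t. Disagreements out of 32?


F1 = ((t IMPLIES (r XOR q)) IMPLIES (r OR t))
F2 = ((q IMPLIES q) XOR (r AND (p OR s)))
Evaluate both on each of 32 rows (bits = p,q,r,s,t):
  row 0 [00000]: F1=0 F2=1 (differ) -> 1
  row 1 [00001]: F1=1 F2=1 -> 0
  row 2 [00010]: F1=0 F2=1 (differ) -> 1
  row 3 [00011]: F1=1 F2=1 -> 0
  row 4 [00100]: F1=1 F2=1 -> 0
  row 5 [00101]: F1=1 F2=1 -> 0
  row 6 [00110]: F1=1 F2=0 (differ) -> 1
  row 7 [00111]: F1=1 F2=0 (differ) -> 1
  row 8 [01000]: F1=0 F2=1 (differ) -> 1
  row 9 [01001]: F1=1 F2=1 -> 0
  row 10 [01010]: F1=0 F2=1 (differ) -> 1
  row 11 [01011]: F1=1 F2=1 -> 0
  row 12 [01100]: F1=1 F2=1 -> 0
  row 13 [01101]: F1=1 F2=1 -> 0
  row 14 [01110]: F1=1 F2=0 (differ) -> 1
  row 15 [01111]: F1=1 F2=0 (differ) -> 1
  row 16 [10000]: F1=0 F2=1 (differ) -> 1
  row 17 [10001]: F1=1 F2=1 -> 0
  row 18 [10010]: F1=0 F2=1 (differ) -> 1
  row 19 [10011]: F1=1 F2=1 -> 0
  row 20 [10100]: F1=1 F2=0 (differ) -> 1
  row 21 [10101]: F1=1 F2=0 (differ) -> 1
  row 22 [10110]: F1=1 F2=0 (differ) -> 1
  row 23 [10111]: F1=1 F2=0 (differ) -> 1
  row 24 [11000]: F1=0 F2=1 (differ) -> 1
  row 25 [11001]: F1=1 F2=1 -> 0
  row 26 [11010]: F1=0 F2=1 (differ) -> 1
  row 27 [11011]: F1=1 F2=1 -> 0
  row 28 [11100]: F1=1 F2=0 (differ) -> 1
  row 29 [11101]: F1=1 F2=0 (differ) -> 1
  row 30 [11110]: F1=1 F2=0 (differ) -> 1
  row 31 [11111]: F1=1 F2=0 (differ) -> 1
Full result column, 8 rows per line (p,q fixed per line; r,s,t runs 000..111 left to right):
  rows 0-7 [p,q=00]: 10100011  (ones: 4)
  rows 8-15 [p,q=01]: 10100011  (ones: 4)
  rows 16-23 [p,q=10]: 10101111  (ones: 6)
  rows 24-31 [p,q=11]: 10101111  (ones: 6)
Disagreements = 4+4+6+6 = 20

20


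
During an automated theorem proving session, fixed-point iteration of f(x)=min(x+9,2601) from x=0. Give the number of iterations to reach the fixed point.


Step 1: x=0, cap=2601, increment=9
Step 2: x grows by 9 each step until capped at 2601; fixed point is x=2601
Step 3: iterations = ceil(2601/9) = 289

289


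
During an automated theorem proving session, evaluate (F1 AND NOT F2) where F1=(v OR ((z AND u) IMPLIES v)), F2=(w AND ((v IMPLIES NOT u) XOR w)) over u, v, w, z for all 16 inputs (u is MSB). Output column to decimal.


F1 = (v OR ((z AND u) IMPLIES v))
F2 = (w AND ((v IMPLIES NOT u) XOR w))
Counterexample to F1=>F2 is where F1=1 and F2=0.
Evaluate each row (bits = u,v,w,z, MSB first):
  row 0 [0000]: F1=1 F2=0 -> F1&~F2 -> 1
  row 1 [0001]: F1=1 F2=0 -> F1&~F2 -> 1
  row 2 [0010]: F1=1 F2=0 -> F1&~F2 -> 1
  row 3 [0011]: F1=1 F2=0 -> F1&~F2 -> 1
  row 4 [0100]: F1=1 F2=0 -> F1&~F2 -> 1
  row 5 [0101]: F1=1 F2=0 -> F1&~F2 -> 1
  row 6 [0110]: F1=1 F2=0 -> F1&~F2 -> 1
  row 7 [0111]: F1=1 F2=0 -> F1&~F2 -> 1
  row 8 [1000]: F1=1 F2=0 -> F1&~F2 -> 1
  row 9 [1001]: F1=0 F2=0 -> F1&~F2 -> 0
  row 10 [1010]: F1=1 F2=0 -> F1&~F2 -> 1
  row 11 [1011]: F1=0 F2=0 -> F1&~F2 -> 0
  row 12 [1100]: F1=1 F2=0 -> F1&~F2 -> 1
  row 13 [1101]: F1=1 F2=0 -> F1&~F2 -> 1
  row 14 [1110]: F1=1 F2=1 -> F1&~F2 -> 0
  row 15 [1111]: F1=1 F2=1 -> F1&~F2 -> 0
Full result column, 4 rows per line (u,v fixed per line; w,z runs 00..11 left to right):
  rows 0-3 [u,v=00]: 1111  = hex F
  rows 4-7 [u,v=01]: 1111  = hex F
  rows 8-11 [u,v=10]: 1010  = hex A
  rows 12-15 [u,v=11]: 1100  = hex C
Counterexample vector (row 0 .. row 15) = 1111111110101100
Output column grouped in 4s = 1111 1111 1010 1100 = 0xFFAC
Convert to decimal digit by digit (value = value*16 + digit):
  F -> 15
  15*16 + 15 (F) = 255
  255*16 + 10 (A) = 4090
  4090*16 + 12 (C) = 65452
Decimal = 65452

65452


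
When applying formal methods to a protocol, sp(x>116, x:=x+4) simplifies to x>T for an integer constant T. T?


Formula: sp(P, x:=E) = exists old_x. (x = E[old_x/x]) AND P[old_x/x] (old_x is the value of x before the assignment; eliminate old_x by solving x = E[old_x/x] for old_x)
Step 1: Precondition P: x>116, i.e. old_x > 116
Step 2: Assignment gives x = old_x + 4, so old_x = x - 4
Step 3: Substitute into P: x - 4 > 116
Step 4: Simplify: x > 116+4 = 120

120


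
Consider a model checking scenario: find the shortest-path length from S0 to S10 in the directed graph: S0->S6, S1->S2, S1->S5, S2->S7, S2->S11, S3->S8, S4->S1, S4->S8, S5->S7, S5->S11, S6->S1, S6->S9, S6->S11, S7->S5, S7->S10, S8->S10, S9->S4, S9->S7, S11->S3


BFS layer-by-layer from S0:
  dist 0: {S0}
  dist 1: {S6}
  dist 2: {S1, S9, S11}
  dist 3: {S2, S3, S4, S5, S7}
  dist 4: {S8, S10}
  -> S10 reached at distance 4
Shortest path length = 4

4


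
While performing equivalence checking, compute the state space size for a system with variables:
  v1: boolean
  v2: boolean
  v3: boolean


State space = product of domain sizes of all variables.
Domain sizes:
  v1 (boolean): 2
  v2 (boolean): 2
  v3 (boolean): 2
Product = 2 * 2 * 2 = 8

8


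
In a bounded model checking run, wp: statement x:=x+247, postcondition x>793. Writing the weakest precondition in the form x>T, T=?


Formula: wp(x:=E, P) = P[E/x] (substitute E for x in postcondition)
Step 1: Postcondition: x>793
Step 2: Substitute x+247 for x: x+247>793
Step 3: Solve for x: x > 793-247 = 546

546


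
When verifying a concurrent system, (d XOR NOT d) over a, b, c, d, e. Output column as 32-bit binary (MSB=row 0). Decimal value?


Formula: (d XOR NOT d) over a, b, c, d, e (32 rows)
Evaluate each row (bits = a,b,c,d,e, MSB first):
  row 0 [00000]: (0 XOR NOT 0) -> 1
  row 1 [00001]: (0 XOR NOT 0) -> 1
  row 2 [00010]: (1 XOR NOT 1) -> 1
  row 3 [00011]: (1 XOR NOT 1) -> 1
  row 4 [00100]: (0 XOR NOT 0) -> 1
  row 5 [00101]: (0 XOR NOT 0) -> 1
  row 6 [00110]: (1 XOR NOT 1) -> 1
  row 7 [00111]: (1 XOR NOT 1) -> 1
  row 8 [01000]: (0 XOR NOT 0) -> 1
  row 9 [01001]: (0 XOR NOT 0) -> 1
  row 10 [01010]: (1 XOR NOT 1) -> 1
  row 11 [01011]: (1 XOR NOT 1) -> 1
  row 12 [01100]: (0 XOR NOT 0) -> 1
  row 13 [01101]: (0 XOR NOT 0) -> 1
  row 14 [01110]: (1 XOR NOT 1) -> 1
  row 15 [01111]: (1 XOR NOT 1) -> 1
  row 16 [10000]: (0 XOR NOT 0) -> 1
  row 17 [10001]: (0 XOR NOT 0) -> 1
  row 18 [10010]: (1 XOR NOT 1) -> 1
  row 19 [10011]: (1 XOR NOT 1) -> 1
  row 20 [10100]: (0 XOR NOT 0) -> 1
  row 21 [10101]: (0 XOR NOT 0) -> 1
  row 22 [10110]: (1 XOR NOT 1) -> 1
  row 23 [10111]: (1 XOR NOT 1) -> 1
  row 24 [11000]: (0 XOR NOT 0) -> 1
  row 25 [11001]: (0 XOR NOT 0) -> 1
  row 26 [11010]: (1 XOR NOT 1) -> 1
  row 27 [11011]: (1 XOR NOT 1) -> 1
  row 28 [11100]: (0 XOR NOT 0) -> 1
  row 29 [11101]: (0 XOR NOT 0) -> 1
  row 30 [11110]: (1 XOR NOT 1) -> 1
  row 31 [11111]: (1 XOR NOT 1) -> 1
Full result column, 4 rows per line (a,b,c fixed per line; d,e runs 00..11 left to right):
  rows 0-3 [a,b,c=000]: 1111  = hex F
  rows 4-7 [a,b,c=001]: 1111  = hex F
  rows 8-11 [a,b,c=010]: 1111  = hex F
  rows 12-15 [a,b,c=011]: 1111  = hex F
  rows 16-19 [a,b,c=100]: 1111  = hex F
  rows 20-23 [a,b,c=101]: 1111  = hex F
  rows 24-27 [a,b,c=110]: 1111  = hex F
  rows 28-31 [a,b,c=111]: 1111  = hex F
Output column (row 0 .. row 31) = 11111111111111111111111111111111
Output column grouped in 4s = 1111 1111 1111 1111 1111 1111 1111 1111 = 0xFFFFFFFF
Convert to decimal digit by digit (value = value*16 + digit):
  F -> 15
  15*16 + 15 (F) = 255
  255*16 + 15 (F) = 4095
  4095*16 + 15 (F) = 65535
  65535*16 + 15 (F) = 1048575
  1048575*16 + 15 (F) = 16777215
  16777215*16 + 15 (F) = 268435455
  268435455*16 + 15 (F) = 4294967295
Decimal = 4294967295

4294967295


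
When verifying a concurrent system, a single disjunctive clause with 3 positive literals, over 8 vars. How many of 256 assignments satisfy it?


Step 1: Total=2^8=256
Step 2: Unsat when all 3 false: 2^5=32
Step 3: Sat=256-32=224

224


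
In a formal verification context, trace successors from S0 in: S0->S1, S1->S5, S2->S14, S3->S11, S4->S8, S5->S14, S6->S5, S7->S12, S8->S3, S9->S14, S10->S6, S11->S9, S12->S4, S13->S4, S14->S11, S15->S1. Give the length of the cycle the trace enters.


Trace from S0 until a state repeats:
  S0 -> S1 -> S5 -> S14 -> S11 -> S9 -> S14
S14 first seen at step 3, revisited at step 6.
Cycle length = 6 - 3 = 3

3


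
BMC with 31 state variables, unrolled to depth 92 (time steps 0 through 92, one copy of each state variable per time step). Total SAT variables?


BMC unrolls to depth k, creating one copy of each state var for steps 0..k.
Step count = 92 + 1 = 93 (steps 0 through 92)
Vars per step = 31
Total = 31 * 93 = 2883

2883


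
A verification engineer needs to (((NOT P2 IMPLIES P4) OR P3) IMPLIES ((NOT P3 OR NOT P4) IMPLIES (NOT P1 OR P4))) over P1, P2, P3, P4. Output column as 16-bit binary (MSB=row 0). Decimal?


Formula: (((NOT P2 IMPLIES P4) OR P3) IMPLIES ((NOT P3 OR NOT P4) IMPLIES (NOT P1 OR P4))) over P1, P2, P3, P4 (16 rows)
Evaluate each row (bits = P1,P2,P3,P4, MSB first):
  row 0 [0000]: (((NOT 0 IMPLIES 0) OR 0) IMPLIES ((NOT 0 OR NOT 0) IMPLIES (NOT 0 OR 0))) -> 1
  row 1 [0001]: (((NOT 0 IMPLIES 1) OR 0) IMPLIES ((NOT 0 OR NOT 1) IMPLIES (NOT 0 OR 1))) -> 1
  row 2 [0010]: (((NOT 0 IMPLIES 0) OR 1) IMPLIES ((NOT 1 OR NOT 0) IMPLIES (NOT 0 OR 0))) -> 1
  row 3 [0011]: (((NOT 0 IMPLIES 1) OR 1) IMPLIES ((NOT 1 OR NOT 1) IMPLIES (NOT 0 OR 1))) -> 1
  row 4 [0100]: (((NOT 1 IMPLIES 0) OR 0) IMPLIES ((NOT 0 OR NOT 0) IMPLIES (NOT 0 OR 0))) -> 1
  row 5 [0101]: (((NOT 1 IMPLIES 1) OR 0) IMPLIES ((NOT 0 OR NOT 1) IMPLIES (NOT 0 OR 1))) -> 1
  row 6 [0110]: (((NOT 1 IMPLIES 0) OR 1) IMPLIES ((NOT 1 OR NOT 0) IMPLIES (NOT 0 OR 0))) -> 1
  row 7 [0111]: (((NOT 1 IMPLIES 1) OR 1) IMPLIES ((NOT 1 OR NOT 1) IMPLIES (NOT 0 OR 1))) -> 1
  row 8 [1000]: (((NOT 0 IMPLIES 0) OR 0) IMPLIES ((NOT 0 OR NOT 0) IMPLIES (NOT 1 OR 0))) -> 1
  row 9 [1001]: (((NOT 0 IMPLIES 1) OR 0) IMPLIES ((NOT 0 OR NOT 1) IMPLIES (NOT 1 OR 1))) -> 1
  row 10 [1010]: (((NOT 0 IMPLIES 0) OR 1) IMPLIES ((NOT 1 OR NOT 0) IMPLIES (NOT 1 OR 0))) -> 0
  row 11 [1011]: (((NOT 0 IMPLIES 1) OR 1) IMPLIES ((NOT 1 OR NOT 1) IMPLIES (NOT 1 OR 1))) -> 1
  row 12 [1100]: (((NOT 1 IMPLIES 0) OR 0) IMPLIES ((NOT 0 OR NOT 0) IMPLIES (NOT 1 OR 0))) -> 0
  row 13 [1101]: (((NOT 1 IMPLIES 1) OR 0) IMPLIES ((NOT 0 OR NOT 1) IMPLIES (NOT 1 OR 1))) -> 1
  row 14 [1110]: (((NOT 1 IMPLIES 0) OR 1) IMPLIES ((NOT 1 OR NOT 0) IMPLIES (NOT 1 OR 0))) -> 0
  row 15 [1111]: (((NOT 1 IMPLIES 1) OR 1) IMPLIES ((NOT 1 OR NOT 1) IMPLIES (NOT 1 OR 1))) -> 1
Full result column, 4 rows per line (P1,P2 fixed per line; P3,P4 runs 00..11 left to right):
  rows 0-3 [P1,P2=00]: 1111  = hex F
  rows 4-7 [P1,P2=01]: 1111  = hex F
  rows 8-11 [P1,P2=10]: 1101  = hex D
  rows 12-15 [P1,P2=11]: 0101  = hex 5
Output column (row 0 .. row 15) = 1111111111010101
Output column grouped in 4s = 1111 1111 1101 0101 = 0xFFD5
Convert to decimal digit by digit (value = value*16 + digit):
  F -> 15
  15*16 + 15 (F) = 255
  255*16 + 13 (D) = 4093
  4093*16 + 5 = 65493
Decimal = 65493

65493


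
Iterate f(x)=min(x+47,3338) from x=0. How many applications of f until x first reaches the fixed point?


Step 1: x=0, cap=3338, increment=47
Step 2: x grows by 47 each step until capped at 3338; fixed point is x=3338
Step 3: iterations = ceil(3338/47) = 72

72


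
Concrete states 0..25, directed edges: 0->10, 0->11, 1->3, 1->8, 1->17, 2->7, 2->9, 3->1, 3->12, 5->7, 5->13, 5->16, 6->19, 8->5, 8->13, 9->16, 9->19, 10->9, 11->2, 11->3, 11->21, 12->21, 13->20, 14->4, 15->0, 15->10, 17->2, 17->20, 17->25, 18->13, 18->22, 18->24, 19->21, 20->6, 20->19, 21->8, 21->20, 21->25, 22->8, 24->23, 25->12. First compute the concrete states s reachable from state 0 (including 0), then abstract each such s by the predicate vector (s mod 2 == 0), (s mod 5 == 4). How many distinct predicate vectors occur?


BFS from 0:
Concrete reachable: {0, 1, 2, 3, 5, 6, 7, 8, 9, 10, 11, 12, 13, 16, 17, 19, 20, 21, 25}
Abstract via predicates (s mod 2 == 0), (s mod 5 == 4):
  (0,0) <- {1, 3, 5, 7, 11, 13, 17, 21, 25}
  (0,1) <- {9, 19}
  (1,0) <- {0, 2, 6, 8, 10, 12, 16, 20}
Distinct abstract states = 3

3


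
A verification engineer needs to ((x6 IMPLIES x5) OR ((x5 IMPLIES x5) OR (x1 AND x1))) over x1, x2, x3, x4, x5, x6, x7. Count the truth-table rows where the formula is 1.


Formula: ((x6 IMPLIES x5) OR ((x5 IMPLIES x5) OR (x1 AND x1))) over 7 vars (128 rows)
Evaluate each row (x1, x2, x3, x4, x5, x6, x7 as bits, MSB first):
  row 0 [0000000]: ((0 IMPLIES 0) OR ((0 IMPLIES 0) OR (0 AND 0))) -> 1
  row 1 [0000001]: ((0 IMPLIES 0) OR ((0 IMPLIES 0) OR (0 AND 0))) -> 1
  row 2 [0000010]: ((1 IMPLIES 0) OR ((0 IMPLIES 0) OR (0 AND 0))) -> 1
  row 3 [0000011]: ((1 IMPLIES 0) OR ((0 IMPLIES 0) OR (0 AND 0))) -> 1
  row 4 [0000100]: ((0 IMPLIES 1) OR ((1 IMPLIES 1) OR (0 AND 0))) -> 1
  (every remaining row is evaluated the same way; all 128 results are listed next)
Full result column, 8 rows per line (x1,x2,x3,x4 fixed per line; x5,x6,x7 runs 000..111 left to right):
  rows 0-7 [x1,x2,x3,x4=0000]: 11111111  (ones: 8)
  rows 8-15 [x1,x2,x3,x4=0001]: 11111111  (ones: 8)
  rows 16-23 [x1,x2,x3,x4=0010]: 11111111  (ones: 8)
  rows 24-31 [x1,x2,x3,x4=0011]: 11111111  (ones: 8)
  rows 32-39 [x1,x2,x3,x4=0100]: 11111111  (ones: 8)
  rows 40-47 [x1,x2,x3,x4=0101]: 11111111  (ones: 8)
  rows 48-55 [x1,x2,x3,x4=0110]: 11111111  (ones: 8)
  rows 56-63 [x1,x2,x3,x4=0111]: 11111111  (ones: 8)
  rows 64-71 [x1,x2,x3,x4=1000]: 11111111  (ones: 8)
  rows 72-79 [x1,x2,x3,x4=1001]: 11111111  (ones: 8)
  rows 80-87 [x1,x2,x3,x4=1010]: 11111111  (ones: 8)
  rows 88-95 [x1,x2,x3,x4=1011]: 11111111  (ones: 8)
  rows 96-103 [x1,x2,x3,x4=1100]: 11111111  (ones: 8)
  rows 104-111 [x1,x2,x3,x4=1101]: 11111111  (ones: 8)
  rows 112-119 [x1,x2,x3,x4=1110]: 11111111  (ones: 8)
  rows 120-127 [x1,x2,x3,x4=1111]: 11111111  (ones: 8)
Count of 1-rows = 8+8+8+8+8+8+8+8+8+8+8+8+8+8+8+8 = 128

128


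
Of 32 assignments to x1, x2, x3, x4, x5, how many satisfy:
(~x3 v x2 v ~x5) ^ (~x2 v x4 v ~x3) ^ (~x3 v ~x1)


CNF with 3 clauses over 5 vars (32 assignments).
An assignment satisfies CNF iff every clause has >=1 true literal.
Check each row (bits = x1,x2,x3,x4,x5; clause T/F shown):
  row 0 [00000]: clauses=TTT -> 1
  row 1 [00001]: clauses=TTT -> 1
  row 2 [00010]: clauses=TTT -> 1
  row 3 [00011]: clauses=TTT -> 1
  row 4 [00100]: clauses=TTT -> 1
  row 5 [00101]: clauses=FTT -> 0
  row 6 [00110]: clauses=TTT -> 1
  row 7 [00111]: clauses=FTT -> 0
  row 8 [01000]: clauses=TTT -> 1
  row 9 [01001]: clauses=TTT -> 1
  row 10 [01010]: clauses=TTT -> 1
  row 11 [01011]: clauses=TTT -> 1
  row 12 [01100]: clauses=TFT -> 0
  row 13 [01101]: clauses=TFT -> 0
  row 14 [01110]: clauses=TTT -> 1
  row 15 [01111]: clauses=TTT -> 1
  row 16 [10000]: clauses=TTT -> 1
  row 17 [10001]: clauses=TTT -> 1
  row 18 [10010]: clauses=TTT -> 1
  row 19 [10011]: clauses=TTT -> 1
  row 20 [10100]: clauses=TTF -> 0
  row 21 [10101]: clauses=FTF -> 0
  row 22 [10110]: clauses=TTF -> 0
  row 23 [10111]: clauses=FTF -> 0
  row 24 [11000]: clauses=TTT -> 1
  row 25 [11001]: clauses=TTT -> 1
  row 26 [11010]: clauses=TTT -> 1
  row 27 [11011]: clauses=TTT -> 1
  row 28 [11100]: clauses=TFF -> 0
  row 29 [11101]: clauses=TFF -> 0
  row 30 [11110]: clauses=TTF -> 0
  row 31 [11111]: clauses=TTF -> 0
Full result column, 8 rows per line (x1,x2 fixed per line; x3,x4,x5 runs 000..111 left to right):
  rows 0-7 [x1,x2=00]: 11111010  (ones: 6)
  rows 8-15 [x1,x2=01]: 11110011  (ones: 6)
  rows 16-23 [x1,x2=10]: 11110000  (ones: 4)
  rows 24-31 [x1,x2=11]: 11110000  (ones: 4)
Satisfying assignments = 6+6+4+4 = 20

20


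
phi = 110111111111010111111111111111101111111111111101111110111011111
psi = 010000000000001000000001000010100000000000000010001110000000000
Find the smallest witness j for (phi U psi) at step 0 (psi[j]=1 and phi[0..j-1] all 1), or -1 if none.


(phi U psi) at 0: need smallest j with psi[j]=1 and phi[i]=1 for all i in [0,j).
Scan from step 0:
  step 0: phi=1, psi=0 -> continue
  step 1: psi=1 and phi held for [0,1) -> witness found
Witness step = 1

1


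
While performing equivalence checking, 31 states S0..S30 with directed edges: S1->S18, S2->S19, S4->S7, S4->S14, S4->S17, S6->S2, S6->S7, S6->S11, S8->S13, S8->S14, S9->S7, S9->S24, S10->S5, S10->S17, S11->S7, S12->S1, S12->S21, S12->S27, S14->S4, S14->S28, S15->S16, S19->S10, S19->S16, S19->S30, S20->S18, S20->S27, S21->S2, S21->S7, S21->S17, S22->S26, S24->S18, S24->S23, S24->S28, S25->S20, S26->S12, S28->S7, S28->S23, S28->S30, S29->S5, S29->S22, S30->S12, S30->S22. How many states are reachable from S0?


BFS from S0:
  layer 0: {S0}
Reachable set: {S0}
Count = 1

1


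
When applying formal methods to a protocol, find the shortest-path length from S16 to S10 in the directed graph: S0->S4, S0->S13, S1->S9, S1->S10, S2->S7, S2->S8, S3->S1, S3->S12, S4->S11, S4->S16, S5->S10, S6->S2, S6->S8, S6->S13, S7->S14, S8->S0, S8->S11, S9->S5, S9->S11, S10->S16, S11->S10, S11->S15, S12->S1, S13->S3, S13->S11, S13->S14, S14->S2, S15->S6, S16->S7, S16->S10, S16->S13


BFS layer-by-layer from S16:
  dist 0: {S16}
  dist 1: {S7, S10, S13}
  -> S10 reached at distance 1
Shortest path length = 1

1


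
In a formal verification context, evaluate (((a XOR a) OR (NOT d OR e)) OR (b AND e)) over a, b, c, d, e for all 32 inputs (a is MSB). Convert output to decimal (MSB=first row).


Formula: (((a XOR a) OR (NOT d OR e)) OR (b AND e)) over a, b, c, d, e (32 rows)
Evaluate each row (bits = a,b,c,d,e, MSB first):
  row 0 [00000]: (((0 XOR 0) OR (NOT 0 OR 0)) OR (0 AND 0)) -> 1
  row 1 [00001]: (((0 XOR 0) OR (NOT 0 OR 1)) OR (0 AND 1)) -> 1
  row 2 [00010]: (((0 XOR 0) OR (NOT 1 OR 0)) OR (0 AND 0)) -> 0
  row 3 [00011]: (((0 XOR 0) OR (NOT 1 OR 1)) OR (0 AND 1)) -> 1
  row 4 [00100]: (((0 XOR 0) OR (NOT 0 OR 0)) OR (0 AND 0)) -> 1
  row 5 [00101]: (((0 XOR 0) OR (NOT 0 OR 1)) OR (0 AND 1)) -> 1
  row 6 [00110]: (((0 XOR 0) OR (NOT 1 OR 0)) OR (0 AND 0)) -> 0
  row 7 [00111]: (((0 XOR 0) OR (NOT 1 OR 1)) OR (0 AND 1)) -> 1
  row 8 [01000]: (((0 XOR 0) OR (NOT 0 OR 0)) OR (1 AND 0)) -> 1
  row 9 [01001]: (((0 XOR 0) OR (NOT 0 OR 1)) OR (1 AND 1)) -> 1
  row 10 [01010]: (((0 XOR 0) OR (NOT 1 OR 0)) OR (1 AND 0)) -> 0
  row 11 [01011]: (((0 XOR 0) OR (NOT 1 OR 1)) OR (1 AND 1)) -> 1
  row 12 [01100]: (((0 XOR 0) OR (NOT 0 OR 0)) OR (1 AND 0)) -> 1
  row 13 [01101]: (((0 XOR 0) OR (NOT 0 OR 1)) OR (1 AND 1)) -> 1
  row 14 [01110]: (((0 XOR 0) OR (NOT 1 OR 0)) OR (1 AND 0)) -> 0
  row 15 [01111]: (((0 XOR 0) OR (NOT 1 OR 1)) OR (1 AND 1)) -> 1
  row 16 [10000]: (((1 XOR 1) OR (NOT 0 OR 0)) OR (0 AND 0)) -> 1
  row 17 [10001]: (((1 XOR 1) OR (NOT 0 OR 1)) OR (0 AND 1)) -> 1
  row 18 [10010]: (((1 XOR 1) OR (NOT 1 OR 0)) OR (0 AND 0)) -> 0
  row 19 [10011]: (((1 XOR 1) OR (NOT 1 OR 1)) OR (0 AND 1)) -> 1
  row 20 [10100]: (((1 XOR 1) OR (NOT 0 OR 0)) OR (0 AND 0)) -> 1
  row 21 [10101]: (((1 XOR 1) OR (NOT 0 OR 1)) OR (0 AND 1)) -> 1
  row 22 [10110]: (((1 XOR 1) OR (NOT 1 OR 0)) OR (0 AND 0)) -> 0
  row 23 [10111]: (((1 XOR 1) OR (NOT 1 OR 1)) OR (0 AND 1)) -> 1
  row 24 [11000]: (((1 XOR 1) OR (NOT 0 OR 0)) OR (1 AND 0)) -> 1
  row 25 [11001]: (((1 XOR 1) OR (NOT 0 OR 1)) OR (1 AND 1)) -> 1
  row 26 [11010]: (((1 XOR 1) OR (NOT 1 OR 0)) OR (1 AND 0)) -> 0
  row 27 [11011]: (((1 XOR 1) OR (NOT 1 OR 1)) OR (1 AND 1)) -> 1
  row 28 [11100]: (((1 XOR 1) OR (NOT 0 OR 0)) OR (1 AND 0)) -> 1
  row 29 [11101]: (((1 XOR 1) OR (NOT 0 OR 1)) OR (1 AND 1)) -> 1
  row 30 [11110]: (((1 XOR 1) OR (NOT 1 OR 0)) OR (1 AND 0)) -> 0
  row 31 [11111]: (((1 XOR 1) OR (NOT 1 OR 1)) OR (1 AND 1)) -> 1
Full result column, 4 rows per line (a,b,c fixed per line; d,e runs 00..11 left to right):
  rows 0-3 [a,b,c=000]: 1101  = hex D
  rows 4-7 [a,b,c=001]: 1101  = hex D
  rows 8-11 [a,b,c=010]: 1101  = hex D
  rows 12-15 [a,b,c=011]: 1101  = hex D
  rows 16-19 [a,b,c=100]: 1101  = hex D
  rows 20-23 [a,b,c=101]: 1101  = hex D
  rows 24-27 [a,b,c=110]: 1101  = hex D
  rows 28-31 [a,b,c=111]: 1101  = hex D
Output column (row 0 .. row 31) = 11011101110111011101110111011101
Output column grouped in 4s = 1101 1101 1101 1101 1101 1101 1101 1101 = 0xDDDDDDDD
Convert to decimal digit by digit (value = value*16 + digit):
  D -> 13
  13*16 + 13 (D) = 221
  221*16 + 13 (D) = 3549
  3549*16 + 13 (D) = 56797
  56797*16 + 13 (D) = 908765
  908765*16 + 13 (D) = 14540253
  14540253*16 + 13 (D) = 232644061
  232644061*16 + 13 (D) = 3722304989
Decimal = 3722304989

3722304989


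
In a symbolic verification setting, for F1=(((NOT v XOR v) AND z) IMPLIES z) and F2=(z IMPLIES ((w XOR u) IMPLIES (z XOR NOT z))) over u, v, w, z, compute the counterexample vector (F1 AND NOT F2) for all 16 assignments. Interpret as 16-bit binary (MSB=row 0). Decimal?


F1 = (((NOT v XOR v) AND z) IMPLIES z)
F2 = (z IMPLIES ((w XOR u) IMPLIES (z XOR NOT z)))
Counterexample to F1=>F2 is where F1=1 and F2=0.
Evaluate each row (bits = u,v,w,z, MSB first):
  row 0 [0000]: F1=1 F2=1 -> F1&~F2 -> 0
  row 1 [0001]: F1=1 F2=1 -> F1&~F2 -> 0
  row 2 [0010]: F1=1 F2=1 -> F1&~F2 -> 0
  row 3 [0011]: F1=1 F2=1 -> F1&~F2 -> 0
  row 4 [0100]: F1=1 F2=1 -> F1&~F2 -> 0
  row 5 [0101]: F1=1 F2=1 -> F1&~F2 -> 0
  row 6 [0110]: F1=1 F2=1 -> F1&~F2 -> 0
  row 7 [0111]: F1=1 F2=1 -> F1&~F2 -> 0
  row 8 [1000]: F1=1 F2=1 -> F1&~F2 -> 0
  row 9 [1001]: F1=1 F2=1 -> F1&~F2 -> 0
  row 10 [1010]: F1=1 F2=1 -> F1&~F2 -> 0
  row 11 [1011]: F1=1 F2=1 -> F1&~F2 -> 0
  row 12 [1100]: F1=1 F2=1 -> F1&~F2 -> 0
  row 13 [1101]: F1=1 F2=1 -> F1&~F2 -> 0
  row 14 [1110]: F1=1 F2=1 -> F1&~F2 -> 0
  row 15 [1111]: F1=1 F2=1 -> F1&~F2 -> 0
Full result column, 4 rows per line (u,v fixed per line; w,z runs 00..11 left to right):
  rows 0-3 [u,v=00]: 0000  = hex 0
  rows 4-7 [u,v=01]: 0000  = hex 0
  rows 8-11 [u,v=10]: 0000  = hex 0
  rows 12-15 [u,v=11]: 0000  = hex 0
Counterexample vector (row 0 .. row 15) = 0000000000000000
Output column grouped in 4s = 0000 0000 0000 0000 = 0x0000
Convert to decimal digit by digit (value = value*16 + digit):
  0 -> 0
  0*16 + 0 = 0
  0*16 + 0 = 0
  0*16 + 0 = 0
Decimal = 0

0
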